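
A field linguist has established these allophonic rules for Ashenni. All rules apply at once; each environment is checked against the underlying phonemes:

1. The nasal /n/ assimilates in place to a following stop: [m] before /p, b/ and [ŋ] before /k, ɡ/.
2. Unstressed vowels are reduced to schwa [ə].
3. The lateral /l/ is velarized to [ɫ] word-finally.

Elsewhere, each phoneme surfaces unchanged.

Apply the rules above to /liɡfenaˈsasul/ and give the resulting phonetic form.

/l/ — word-initial; rule 3 does not apply here → [l].
/i/ meets the environment for rule 2 (in an unstressed syllable) → [ə].
/ɡ/ (between /i/ and /f/): no rule targets it → [ɡ].
/f/ stays [f].
/e/ (between /f/ and /n/) occurs in an unstressed syllable → [ə] by rule 2.
/n/ (between /e/ and /a/): rule 1 targets it, but not before a labial or velar stop → unchanged [n].
/a/ (between /n/ and /s/) occurs in an unstressed syllable → [ə] by rule 2.
/s/ — not in any rule's target class → [s].
/a/ (between /s/ and /s/) is in the target of rule 2 but the environment (in an unstressed syllable) is not met → [a].
/s/ (between /a/ and /u/): no rule targets it → [s].
Rule 2 applies to /u/ (between /s/ and /l/: in an unstressed syllable) → [ə].
/l/ — word-final, word-finally — surfaces as [ɫ] (rule 3).

[ləɡfənəˈsasəɫ]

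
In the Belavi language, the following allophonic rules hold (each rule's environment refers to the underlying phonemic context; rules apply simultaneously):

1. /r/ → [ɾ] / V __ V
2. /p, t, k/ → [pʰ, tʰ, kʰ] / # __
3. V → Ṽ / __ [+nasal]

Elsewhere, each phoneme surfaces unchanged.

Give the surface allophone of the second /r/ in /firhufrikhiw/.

/r/ (between /f/ and /i/) is in the target of rule 1 but the environment (between two vowels) is not met → [r].

[r]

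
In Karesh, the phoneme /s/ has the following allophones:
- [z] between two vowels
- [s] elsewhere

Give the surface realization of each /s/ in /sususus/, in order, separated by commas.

Occurrence 1 (position 1): no conditioning environment matches → elsewhere allophone [s].
Occurrence 2 (position 3): between two vowels → [z].
Occurrence 3 (position 5): between two vowels → [z].
Occurrence 4 (position 7): no conditioning environment matches → elsewhere allophone [s].

[s], [z], [z], [s]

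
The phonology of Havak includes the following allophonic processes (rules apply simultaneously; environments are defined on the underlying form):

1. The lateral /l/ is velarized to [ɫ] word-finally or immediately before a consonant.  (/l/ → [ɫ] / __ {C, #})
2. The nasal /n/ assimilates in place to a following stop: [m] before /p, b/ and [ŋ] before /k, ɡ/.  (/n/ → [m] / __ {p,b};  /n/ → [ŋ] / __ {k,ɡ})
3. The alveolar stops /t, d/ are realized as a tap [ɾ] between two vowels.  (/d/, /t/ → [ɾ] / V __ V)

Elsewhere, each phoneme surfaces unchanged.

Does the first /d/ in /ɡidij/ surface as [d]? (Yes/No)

No

/d/ meets the environment for rule 3 (between two vowels) → [ɾ].
The actual realization is [ɾ], not [d].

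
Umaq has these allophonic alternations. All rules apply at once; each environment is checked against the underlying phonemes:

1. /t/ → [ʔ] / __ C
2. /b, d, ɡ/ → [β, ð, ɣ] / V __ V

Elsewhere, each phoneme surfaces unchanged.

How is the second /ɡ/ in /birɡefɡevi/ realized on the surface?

[ɡ]

/ɡ/ (between /f/ and /e/): rule 2 targets it, but not between two vowels → unchanged [ɡ].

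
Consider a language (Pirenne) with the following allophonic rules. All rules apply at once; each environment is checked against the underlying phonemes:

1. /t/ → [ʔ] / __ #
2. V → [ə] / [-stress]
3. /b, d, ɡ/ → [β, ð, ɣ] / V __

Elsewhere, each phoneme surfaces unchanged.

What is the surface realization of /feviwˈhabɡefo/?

[fəvəwˈhaβɡəfə]

/f/ (word-initial) is unaffected → [f].
/e/ meets the environment for rule 2 (in an unstressed syllable) → [ə].
/v/ (between /e/ and /i/): no rule targets it → [v].
/i/ (between /v/ and /w/): in an unstressed syllable, so rule 2 applies → [ə].
/w/ (between /i/ and /h/) is unaffected → [w].
/h/ — not in any rule's target class → [h].
/a/ (between /h/ and /b/): rule 2 targets it, but not in an unstressed syllable → unchanged [a].
Rule 3 applies to /b/ (between /a/ and /ɡ/: immediately after a vowel) → [β].
/ɡ/ (between /b/ and /e/) is in the target of rule 3 but the environment (immediately after a vowel) is not met → [ɡ].
Rule 2 applies to /e/ (between /ɡ/ and /f/: in an unstressed syllable) → [ə].
/f/ stays [f].
Rule 2 applies to /o/ (word-final: in an unstressed syllable) → [ə].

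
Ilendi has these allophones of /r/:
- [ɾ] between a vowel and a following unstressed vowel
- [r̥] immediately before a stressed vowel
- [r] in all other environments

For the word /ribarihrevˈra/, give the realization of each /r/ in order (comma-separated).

Occurrence 1 (position 1): no conditioning environment matches → elsewhere allophone [r].
Occurrence 2 (position 5): between a vowel and a following unstressed vowel → [ɾ].
Occurrence 3 (position 8): no conditioning environment matches → elsewhere allophone [r].
Occurrence 4 (position 11): immediately before a stressed vowel → [r̥].

[r], [ɾ], [r], [r̥]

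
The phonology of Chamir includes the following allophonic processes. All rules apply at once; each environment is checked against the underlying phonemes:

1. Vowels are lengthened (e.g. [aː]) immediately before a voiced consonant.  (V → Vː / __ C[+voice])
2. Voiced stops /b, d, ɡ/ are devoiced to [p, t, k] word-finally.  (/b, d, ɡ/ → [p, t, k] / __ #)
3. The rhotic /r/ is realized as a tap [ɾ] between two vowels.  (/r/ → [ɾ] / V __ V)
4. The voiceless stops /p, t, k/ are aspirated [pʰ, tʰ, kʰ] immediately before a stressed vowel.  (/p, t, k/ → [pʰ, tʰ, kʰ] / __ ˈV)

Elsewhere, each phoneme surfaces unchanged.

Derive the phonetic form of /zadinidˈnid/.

[zaːdiːniːdˈniːt]

/a/ (between /z/ and /d/) occurs before a voiced consonant → [aː] by rule 1.
/d/ — between /a/ and /i/; rule 2 does not apply here → [d].
/i/ (between /d/ and /n/) occurs before a voiced consonant → [iː] by rule 1.
/i/ meets the environment for rule 1 (before a voiced consonant) → [iː].
/d/ (between /i/ and /n/) fails the environment for rule 2, so it stays [d].
/i/ — between /n/ and /d/, before a voiced consonant — surfaces as [iː] (rule 1).
/d/ meets the environment for rule 2 (word-finally) → [t].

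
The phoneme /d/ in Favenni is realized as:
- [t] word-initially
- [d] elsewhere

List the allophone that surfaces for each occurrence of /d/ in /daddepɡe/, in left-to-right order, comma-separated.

[t], [d], [d]

Occurrence 1 (position 1): word-initially → [t].
Occurrence 2 (position 3): no conditioning environment matches → elsewhere allophone [d].
Occurrence 3 (position 4): no conditioning environment matches → elsewhere allophone [d].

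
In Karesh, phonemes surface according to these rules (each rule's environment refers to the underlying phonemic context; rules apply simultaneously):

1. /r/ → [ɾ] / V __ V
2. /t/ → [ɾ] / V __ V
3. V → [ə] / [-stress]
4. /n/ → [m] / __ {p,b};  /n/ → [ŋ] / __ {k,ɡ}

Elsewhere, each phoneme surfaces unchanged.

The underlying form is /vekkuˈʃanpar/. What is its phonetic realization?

[vəkkəˈʃampər]

/v/ — not in any rule's target class → [v].
Rule 3 applies to /e/ (between /v/ and /k/: in an unstressed syllable) → [ə].
/k/ (between /e/ and /k/): no rule targets it → [k].
/k/ (between /k/ and /u/) is unaffected → [k].
Rule 3 applies to /u/ (between /k/ and /ʃ/: in an unstressed syllable) → [ə].
/ʃ/ stays [ʃ].
/a/ (between /ʃ/ and /n/) fails the environment for rule 3, so it stays [a].
/n/ meets the environment for rule 4 (before a labial or velar stop) → [m].
/p/ (between /n/ and /a/): no rule targets it → [p].
/a/ meets the environment for rule 3 (in an unstressed syllable) → [ə].
/r/ (word-final): rule 1 targets it, but not between two vowels → unchanged [r].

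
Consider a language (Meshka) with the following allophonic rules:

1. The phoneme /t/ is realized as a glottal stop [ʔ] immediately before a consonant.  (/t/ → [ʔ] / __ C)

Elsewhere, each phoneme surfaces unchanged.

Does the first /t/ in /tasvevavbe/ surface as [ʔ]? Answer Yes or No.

No

/t/ (word-initial): rule 1 targets it, but not immediately before a consonant → unchanged [t].
The actual realization is [t], not [ʔ].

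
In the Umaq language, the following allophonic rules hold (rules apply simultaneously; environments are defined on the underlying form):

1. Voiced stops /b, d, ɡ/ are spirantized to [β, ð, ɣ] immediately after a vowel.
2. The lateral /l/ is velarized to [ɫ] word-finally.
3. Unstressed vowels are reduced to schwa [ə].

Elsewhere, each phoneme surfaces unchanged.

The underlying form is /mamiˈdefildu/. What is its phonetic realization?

[məməˈðefəldə]

/m/ (word-initial): no rule targets it → [m].
/a/ meets the environment for rule 3 (in an unstressed syllable) → [ə].
/m/ stays [m].
/i/ meets the environment for rule 3 (in an unstressed syllable) → [ə].
/d/ meets the environment for rule 1 (immediately after a vowel) → [ð].
/e/ — between /d/ and /f/; rule 3 does not apply here → [e].
/f/ — not in any rule's target class → [f].
/i/ (between /f/ and /l/): in an unstressed syllable, so rule 3 applies → [ə].
/l/ (between /i/ and /d/) fails the environment for rule 2, so it stays [l].
/d/ — between /l/ and /u/; rule 1 does not apply here → [d].
/u/ (word-final) occurs in an unstressed syllable → [ə] by rule 3.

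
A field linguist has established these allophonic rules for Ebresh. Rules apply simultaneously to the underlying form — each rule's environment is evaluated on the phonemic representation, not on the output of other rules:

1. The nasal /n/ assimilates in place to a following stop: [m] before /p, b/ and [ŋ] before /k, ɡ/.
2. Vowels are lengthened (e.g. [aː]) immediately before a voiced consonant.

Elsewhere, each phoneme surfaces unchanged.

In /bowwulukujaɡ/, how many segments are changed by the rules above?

Segments that undergo a rule: /o/ → [oː] (rule 2); /u/ → [uː] (rule 2); /u/ → [uː] (rule 2); /a/ → [aː] (rule 2).
All other segments surface unchanged.

4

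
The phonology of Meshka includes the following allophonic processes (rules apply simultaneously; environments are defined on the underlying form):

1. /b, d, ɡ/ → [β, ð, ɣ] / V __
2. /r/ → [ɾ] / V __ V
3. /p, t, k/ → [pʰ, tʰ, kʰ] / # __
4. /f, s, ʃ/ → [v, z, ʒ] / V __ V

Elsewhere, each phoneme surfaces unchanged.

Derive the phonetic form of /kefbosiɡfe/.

[kʰefboziɣfe]

/k/ — word-initial, word-initially — surfaces as [kʰ] (rule 3).
/e/ stays [e].
/f/ (between /e/ and /b/): rule 4 targets it, but not between two vowels → unchanged [f].
/b/ (between /f/ and /o/): rule 1 targets it, but not immediately after a vowel → unchanged [b].
/o/ — not in any rule's target class → [o].
/s/ (between /o/ and /i/): between two vowels, so rule 4 applies → [z].
/i/ — not in any rule's target class → [i].
Rule 1 applies to /ɡ/ (between /i/ and /f/: immediately after a vowel) → [ɣ].
/f/ (between /ɡ/ and /e/) is in the target of rule 4 but the environment (between two vowels) is not met → [f].
/e/ stays [e].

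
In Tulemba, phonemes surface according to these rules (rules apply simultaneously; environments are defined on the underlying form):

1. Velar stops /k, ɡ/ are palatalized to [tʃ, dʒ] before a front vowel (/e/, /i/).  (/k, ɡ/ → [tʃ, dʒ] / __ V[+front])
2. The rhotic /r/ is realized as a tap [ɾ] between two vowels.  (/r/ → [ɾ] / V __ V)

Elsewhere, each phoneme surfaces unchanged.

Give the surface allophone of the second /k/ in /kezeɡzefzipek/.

/k/ (word-final) fails the environment for rule 1, so it stays [k].

[k]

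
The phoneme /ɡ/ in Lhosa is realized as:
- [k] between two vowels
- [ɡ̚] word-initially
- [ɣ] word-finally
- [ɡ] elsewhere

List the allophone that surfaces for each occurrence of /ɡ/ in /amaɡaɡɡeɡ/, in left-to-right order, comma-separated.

[k], [ɡ], [ɡ], [ɣ]

Occurrence 1 (position 4): between two vowels → [k].
Occurrence 2 (position 6): no conditioning environment matches → elsewhere allophone [ɡ].
Occurrence 3 (position 7): no conditioning environment matches → elsewhere allophone [ɡ].
Occurrence 4 (position 9): word-finally → [ɣ].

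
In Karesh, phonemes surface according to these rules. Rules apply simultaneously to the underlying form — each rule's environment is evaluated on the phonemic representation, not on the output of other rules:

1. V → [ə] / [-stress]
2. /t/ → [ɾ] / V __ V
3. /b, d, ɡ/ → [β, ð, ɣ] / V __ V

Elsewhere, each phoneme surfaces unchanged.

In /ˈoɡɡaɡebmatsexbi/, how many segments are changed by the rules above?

6

Segments that undergo a rule: /a/ → [ə] (rule 1); /ɡ/ → [ɣ] (rule 3); /e/ → [ə] (rule 1); /a/ → [ə] (rule 1); /e/ → [ə] (rule 1); /i/ → [ə] (rule 1).
All other segments surface unchanged.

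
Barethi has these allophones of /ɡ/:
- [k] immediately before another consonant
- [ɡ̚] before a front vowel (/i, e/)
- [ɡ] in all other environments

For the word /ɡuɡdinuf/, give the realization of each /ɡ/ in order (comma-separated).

[ɡ], [k]

Occurrence 1 (position 1): no conditioning environment matches → elsewhere allophone [ɡ].
Occurrence 2 (position 3): immediately before another consonant → [k].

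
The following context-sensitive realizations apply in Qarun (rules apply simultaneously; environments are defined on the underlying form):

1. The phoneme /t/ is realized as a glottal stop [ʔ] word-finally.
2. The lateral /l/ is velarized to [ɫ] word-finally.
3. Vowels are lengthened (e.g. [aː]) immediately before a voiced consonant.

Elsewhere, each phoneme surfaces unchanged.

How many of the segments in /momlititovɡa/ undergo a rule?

2

Segments that undergo a rule: /o/ → [oː] (rule 3); /o/ → [oː] (rule 3).
All other segments surface unchanged.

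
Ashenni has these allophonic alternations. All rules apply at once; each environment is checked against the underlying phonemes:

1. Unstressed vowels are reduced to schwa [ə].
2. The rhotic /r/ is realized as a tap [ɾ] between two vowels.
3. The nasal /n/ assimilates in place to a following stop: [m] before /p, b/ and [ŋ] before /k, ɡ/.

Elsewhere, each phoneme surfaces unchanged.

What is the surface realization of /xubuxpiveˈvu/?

[xəbəxpəvəˈvu]

/u/ (between /x/ and /b/): in an unstressed syllable, so rule 1 applies → [ə].
/u/ — between /b/ and /x/, in an unstressed syllable — surfaces as [ə] (rule 1).
/i/ (between /p/ and /v/) occurs in an unstressed syllable → [ə] by rule 1.
/e/ (between /v/ and /v/) occurs in an unstressed syllable → [ə] by rule 1.
/u/ (word-final) fails the environment for rule 1, so it stays [u].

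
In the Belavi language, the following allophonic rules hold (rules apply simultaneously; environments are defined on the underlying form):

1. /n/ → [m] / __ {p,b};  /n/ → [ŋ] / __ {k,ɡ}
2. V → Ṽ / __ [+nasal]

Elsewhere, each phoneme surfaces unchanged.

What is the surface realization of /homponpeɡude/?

[hõmpõmpeɡude]

/h/ stays [h].
/o/ (between /h/ and /m/): before a nasal consonant, so rule 2 applies → [õ].
/m/ stays [m].
/p/ (between /m/ and /o/): no rule targets it → [p].
/o/ (between /p/ and /n/): before a nasal consonant, so rule 2 applies → [õ].
Rule 1 applies to /n/ (between /o/ and /p/: before a labial or velar stop) → [m].
/p/ stays [p].
/e/ (between /p/ and /ɡ/): rule 2 targets it, but not before a nasal consonant → unchanged [e].
/ɡ/ (between /e/ and /u/) is unaffected → [ɡ].
/u/ (between /ɡ/ and /d/): rule 2 targets it, but not before a nasal consonant → unchanged [u].
/d/ (between /u/ and /e/) is unaffected → [d].
/e/ (word-final) is in the target of rule 2 but the environment (before a nasal consonant) is not met → [e].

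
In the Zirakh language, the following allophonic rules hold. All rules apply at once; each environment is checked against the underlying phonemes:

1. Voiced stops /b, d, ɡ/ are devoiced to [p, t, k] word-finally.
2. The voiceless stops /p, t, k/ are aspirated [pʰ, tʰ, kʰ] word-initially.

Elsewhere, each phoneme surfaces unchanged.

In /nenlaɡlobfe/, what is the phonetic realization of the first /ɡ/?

/ɡ/ (between /a/ and /l/): rule 1 targets it, but not word-finally → unchanged [ɡ].

[ɡ]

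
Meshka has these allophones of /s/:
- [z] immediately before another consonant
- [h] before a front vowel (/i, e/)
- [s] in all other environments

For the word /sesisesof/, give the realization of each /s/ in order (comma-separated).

[h], [h], [h], [s]

Occurrence 1 (position 1): before a front vowel (/i, e/) → [h].
Occurrence 2 (position 3): before a front vowel (/i, e/) → [h].
Occurrence 3 (position 5): before a front vowel (/i, e/) → [h].
Occurrence 4 (position 7): no conditioning environment matches → elsewhere allophone [s].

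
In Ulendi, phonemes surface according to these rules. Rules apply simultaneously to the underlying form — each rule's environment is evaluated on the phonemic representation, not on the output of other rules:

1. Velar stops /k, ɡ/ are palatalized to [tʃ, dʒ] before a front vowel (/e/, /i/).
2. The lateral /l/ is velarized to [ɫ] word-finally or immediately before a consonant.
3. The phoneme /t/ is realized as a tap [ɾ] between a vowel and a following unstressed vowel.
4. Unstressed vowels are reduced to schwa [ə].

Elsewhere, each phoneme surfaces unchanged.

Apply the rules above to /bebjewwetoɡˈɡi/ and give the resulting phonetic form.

[bəbjəwwəɾəɡˈdʒi]

/b/ — not in any rule's target class → [b].
Rule 4 applies to /e/ (between /b/ and /b/: in an unstressed syllable) → [ə].
/b/ — not in any rule's target class → [b].
/j/ (between /b/ and /e/): no rule targets it → [j].
/e/ (between /j/ and /w/): in an unstressed syllable, so rule 4 applies → [ə].
/w/ — not in any rule's target class → [w].
/w/ (between /w/ and /e/): no rule targets it → [w].
/e/ (between /w/ and /t/) occurs in an unstressed syllable → [ə] by rule 4.
Rule 3 applies to /t/ (between /e/ and /o/: between a vowel and a following unstressed vowel) → [ɾ].
/o/ (between /t/ and /ɡ/) occurs in an unstressed syllable → [ə] by rule 4.
/ɡ/ (between /o/ and /ɡ/) fails the environment for rule 1, so it stays [ɡ].
/ɡ/ (between /ɡ/ and /i/): before a front vowel, so rule 1 applies → [dʒ].
/i/ (word-final): rule 4 targets it, but not in an unstressed syllable → unchanged [i].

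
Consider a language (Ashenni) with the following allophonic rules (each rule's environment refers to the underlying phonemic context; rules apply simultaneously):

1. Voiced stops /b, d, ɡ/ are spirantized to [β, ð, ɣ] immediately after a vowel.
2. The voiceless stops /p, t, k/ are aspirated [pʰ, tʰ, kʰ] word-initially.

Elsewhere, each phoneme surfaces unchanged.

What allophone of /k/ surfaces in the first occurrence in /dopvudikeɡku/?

/k/ (between /i/ and /e/): rule 2 targets it, but not word-initially → unchanged [k].

[k]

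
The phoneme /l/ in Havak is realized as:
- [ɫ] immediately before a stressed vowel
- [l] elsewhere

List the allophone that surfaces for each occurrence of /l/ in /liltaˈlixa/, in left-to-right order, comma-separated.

[l], [l], [ɫ]

Occurrence 1 (position 1): no conditioning environment matches → elsewhere allophone [l].
Occurrence 2 (position 3): no conditioning environment matches → elsewhere allophone [l].
Occurrence 3 (position 6): immediately before a stressed vowel → [ɫ].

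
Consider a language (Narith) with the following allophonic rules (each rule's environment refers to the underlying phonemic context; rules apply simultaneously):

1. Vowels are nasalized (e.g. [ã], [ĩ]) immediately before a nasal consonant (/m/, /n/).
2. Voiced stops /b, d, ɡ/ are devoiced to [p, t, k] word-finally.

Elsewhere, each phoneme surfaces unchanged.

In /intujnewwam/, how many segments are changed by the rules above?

Segments that undergo a rule: /i/ → [ĩ] (rule 1); /a/ → [ã] (rule 1).
All other segments surface unchanged.

2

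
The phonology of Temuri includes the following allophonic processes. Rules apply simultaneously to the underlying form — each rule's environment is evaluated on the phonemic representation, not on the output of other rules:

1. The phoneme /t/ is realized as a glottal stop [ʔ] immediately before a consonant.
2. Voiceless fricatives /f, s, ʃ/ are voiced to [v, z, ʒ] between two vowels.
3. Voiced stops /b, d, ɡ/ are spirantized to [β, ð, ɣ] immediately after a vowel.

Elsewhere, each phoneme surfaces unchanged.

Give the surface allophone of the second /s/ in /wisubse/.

[s]

/s/ — between /b/ and /e/; rule 2 does not apply here → [s].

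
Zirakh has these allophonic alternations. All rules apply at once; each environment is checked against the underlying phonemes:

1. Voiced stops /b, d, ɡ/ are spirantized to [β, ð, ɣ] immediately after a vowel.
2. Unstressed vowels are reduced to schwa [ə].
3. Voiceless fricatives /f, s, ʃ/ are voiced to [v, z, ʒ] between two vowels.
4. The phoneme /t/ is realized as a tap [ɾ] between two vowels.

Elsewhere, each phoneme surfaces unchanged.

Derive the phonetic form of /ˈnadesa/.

/a/ (between /n/ and /d/) is in the target of rule 2 but the environment (in an unstressed syllable) is not met → [a].
/d/ (between /a/ and /e/) occurs immediately after a vowel → [ð] by rule 1.
/e/ — between /d/ and /s/, in an unstressed syllable — surfaces as [ə] (rule 2).
/s/ (between /e/ and /a/) occurs between two vowels → [z] by rule 3.
/a/ (word-final) occurs in an unstressed syllable → [ə] by rule 2.

[ˈnaðəzə]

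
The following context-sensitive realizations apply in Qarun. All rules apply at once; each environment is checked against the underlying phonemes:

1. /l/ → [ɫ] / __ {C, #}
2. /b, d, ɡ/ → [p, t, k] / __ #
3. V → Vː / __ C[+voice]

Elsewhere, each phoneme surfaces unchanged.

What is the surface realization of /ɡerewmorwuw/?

/ɡ/ (word-initial): rule 2 targets it, but not word-finally → unchanged [ɡ].
/e/ — between /ɡ/ and /r/, before a voiced consonant — surfaces as [eː] (rule 3).
/r/ — not in any rule's target class → [r].
/e/ — between /r/ and /w/, before a voiced consonant — surfaces as [eː] (rule 3).
/w/ (between /e/ and /m/) is unaffected → [w].
/m/ — not in any rule's target class → [m].
/o/ (between /m/ and /r/) occurs before a voiced consonant → [oː] by rule 3.
/r/ (between /o/ and /w/) is unaffected → [r].
/w/ stays [w].
/u/ (between /w/ and /w/): before a voiced consonant, so rule 3 applies → [uː].
/w/ stays [w].

[ɡeːreːwmoːrwuːw]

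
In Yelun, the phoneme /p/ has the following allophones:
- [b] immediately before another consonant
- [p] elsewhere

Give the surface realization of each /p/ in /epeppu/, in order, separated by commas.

[p], [b], [p]

Occurrence 1 (position 2): no conditioning environment matches → elsewhere allophone [p].
Occurrence 2 (position 4): immediately before another consonant → [b].
Occurrence 3 (position 5): no conditioning environment matches → elsewhere allophone [p].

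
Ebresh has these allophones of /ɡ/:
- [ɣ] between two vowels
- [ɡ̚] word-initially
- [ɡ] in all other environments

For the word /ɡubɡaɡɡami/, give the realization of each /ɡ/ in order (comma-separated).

Occurrence 1 (position 1): word-initially → [ɡ̚].
Occurrence 2 (position 4): no conditioning environment matches → elsewhere allophone [ɡ].
Occurrence 3 (position 6): no conditioning environment matches → elsewhere allophone [ɡ].
Occurrence 4 (position 7): no conditioning environment matches → elsewhere allophone [ɡ].

[ɡ̚], [ɡ], [ɡ], [ɡ]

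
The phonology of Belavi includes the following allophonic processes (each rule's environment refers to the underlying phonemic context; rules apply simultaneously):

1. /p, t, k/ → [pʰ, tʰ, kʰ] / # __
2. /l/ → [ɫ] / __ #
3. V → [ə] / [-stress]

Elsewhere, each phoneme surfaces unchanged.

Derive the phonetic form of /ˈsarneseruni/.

/a/ — between /s/ and /r/; rule 3 does not apply here → [a].
/e/ — between /n/ and /s/, in an unstressed syllable — surfaces as [ə] (rule 3).
/e/ (between /s/ and /r/) occurs in an unstressed syllable → [ə] by rule 3.
/u/ meets the environment for rule 3 (in an unstressed syllable) → [ə].
/i/ meets the environment for rule 3 (in an unstressed syllable) → [ə].

[ˈsarnəsərənə]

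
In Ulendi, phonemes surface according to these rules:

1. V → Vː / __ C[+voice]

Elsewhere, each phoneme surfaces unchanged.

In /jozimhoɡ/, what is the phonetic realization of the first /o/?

[oː]

/o/ — between /j/ and /z/, before a voiced consonant — surfaces as [oː] (rule 1).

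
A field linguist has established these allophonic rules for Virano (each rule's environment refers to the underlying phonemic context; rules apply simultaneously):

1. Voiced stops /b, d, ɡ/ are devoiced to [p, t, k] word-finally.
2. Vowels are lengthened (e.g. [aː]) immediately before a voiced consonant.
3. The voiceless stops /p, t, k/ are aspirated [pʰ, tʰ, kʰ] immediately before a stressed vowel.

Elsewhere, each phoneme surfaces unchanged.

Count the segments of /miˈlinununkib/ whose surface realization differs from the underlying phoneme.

6

Segments that undergo a rule: /i/ → [iː] (rule 2); /i/ → [iː] (rule 2); /u/ → [uː] (rule 2); /u/ → [uː] (rule 2); /i/ → [iː] (rule 2); /b/ → [p] (rule 1).
All other segments surface unchanged.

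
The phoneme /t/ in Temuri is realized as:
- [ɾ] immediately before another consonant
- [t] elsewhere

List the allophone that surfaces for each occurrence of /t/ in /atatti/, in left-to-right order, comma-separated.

Occurrence 1 (position 2): no conditioning environment matches → elsewhere allophone [t].
Occurrence 2 (position 4): immediately before another consonant → [ɾ].
Occurrence 3 (position 5): no conditioning environment matches → elsewhere allophone [t].

[t], [ɾ], [t]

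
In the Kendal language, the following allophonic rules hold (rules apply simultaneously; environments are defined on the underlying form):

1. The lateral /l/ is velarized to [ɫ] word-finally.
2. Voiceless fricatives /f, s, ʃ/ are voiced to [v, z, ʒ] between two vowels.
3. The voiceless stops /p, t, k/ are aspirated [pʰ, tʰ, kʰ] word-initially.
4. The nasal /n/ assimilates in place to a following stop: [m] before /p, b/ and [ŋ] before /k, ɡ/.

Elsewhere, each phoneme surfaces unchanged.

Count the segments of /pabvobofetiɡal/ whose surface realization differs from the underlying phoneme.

Segments that undergo a rule: /p/ → [pʰ] (rule 3); /f/ → [v] (rule 2); /l/ → [ɫ] (rule 1).
All other segments surface unchanged.

3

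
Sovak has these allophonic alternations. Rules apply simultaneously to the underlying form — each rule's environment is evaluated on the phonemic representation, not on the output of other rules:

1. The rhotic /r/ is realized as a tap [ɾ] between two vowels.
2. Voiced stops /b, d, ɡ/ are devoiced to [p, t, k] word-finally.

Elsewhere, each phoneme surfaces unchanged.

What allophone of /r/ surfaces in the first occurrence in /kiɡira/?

/r/ (between /i/ and /a/) occurs between two vowels → [ɾ] by rule 1.

[ɾ]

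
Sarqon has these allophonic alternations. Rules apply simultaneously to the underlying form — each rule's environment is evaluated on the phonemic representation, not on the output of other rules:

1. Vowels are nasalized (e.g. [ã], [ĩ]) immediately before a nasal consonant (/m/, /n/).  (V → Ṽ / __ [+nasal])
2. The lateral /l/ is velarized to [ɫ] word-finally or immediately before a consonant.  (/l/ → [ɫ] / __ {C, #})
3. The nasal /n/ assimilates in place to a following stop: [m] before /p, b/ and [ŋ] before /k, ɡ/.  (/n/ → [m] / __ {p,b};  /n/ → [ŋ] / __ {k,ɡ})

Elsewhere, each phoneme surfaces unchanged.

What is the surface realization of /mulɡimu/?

/u/ (between /m/ and /l/) is in the target of rule 1 but the environment (before a nasal consonant) is not met → [u].
/l/ (between /u/ and /ɡ/) occurs word-finally or immediately before a consonant → [ɫ] by rule 2.
Rule 1 applies to /i/ (between /ɡ/ and /m/: before a nasal consonant) → [ĩ].
/u/ — word-final; rule 1 does not apply here → [u].

[muɫɡĩmu]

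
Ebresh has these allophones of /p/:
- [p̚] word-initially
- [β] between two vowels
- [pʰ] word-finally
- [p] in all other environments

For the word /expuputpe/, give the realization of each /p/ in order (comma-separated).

[p], [β], [p]

Occurrence 1 (position 3): no conditioning environment matches → elsewhere allophone [p].
Occurrence 2 (position 5): between two vowels → [β].
Occurrence 3 (position 8): no conditioning environment matches → elsewhere allophone [p].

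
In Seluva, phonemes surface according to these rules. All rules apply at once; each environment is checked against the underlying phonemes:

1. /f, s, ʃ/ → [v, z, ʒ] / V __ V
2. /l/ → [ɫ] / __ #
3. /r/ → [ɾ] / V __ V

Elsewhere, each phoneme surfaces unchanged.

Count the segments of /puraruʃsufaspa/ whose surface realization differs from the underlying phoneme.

3

Segments that undergo a rule: /r/ → [ɾ] (rule 3); /r/ → [ɾ] (rule 3); /f/ → [v] (rule 1).
All other segments surface unchanged.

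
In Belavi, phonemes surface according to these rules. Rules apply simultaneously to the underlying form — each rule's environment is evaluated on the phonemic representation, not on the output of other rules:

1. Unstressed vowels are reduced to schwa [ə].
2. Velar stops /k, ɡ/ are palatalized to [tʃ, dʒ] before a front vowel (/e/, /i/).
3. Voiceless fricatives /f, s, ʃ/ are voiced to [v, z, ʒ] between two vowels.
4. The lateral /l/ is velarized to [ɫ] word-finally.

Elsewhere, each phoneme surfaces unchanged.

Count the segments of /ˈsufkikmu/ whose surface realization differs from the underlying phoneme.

Segments that undergo a rule: /k/ → [tʃ] (rule 2); /i/ → [ə] (rule 1); /u/ → [ə] (rule 1).
All other segments surface unchanged.

3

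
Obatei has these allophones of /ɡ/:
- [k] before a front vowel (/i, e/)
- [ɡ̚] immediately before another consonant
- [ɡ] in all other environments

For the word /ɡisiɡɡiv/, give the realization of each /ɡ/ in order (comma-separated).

Occurrence 1 (position 1): before a front vowel (/i, e/) → [k].
Occurrence 2 (position 5): immediately before another consonant → [ɡ̚].
Occurrence 3 (position 6): before a front vowel (/i, e/) → [k].

[k], [ɡ̚], [k]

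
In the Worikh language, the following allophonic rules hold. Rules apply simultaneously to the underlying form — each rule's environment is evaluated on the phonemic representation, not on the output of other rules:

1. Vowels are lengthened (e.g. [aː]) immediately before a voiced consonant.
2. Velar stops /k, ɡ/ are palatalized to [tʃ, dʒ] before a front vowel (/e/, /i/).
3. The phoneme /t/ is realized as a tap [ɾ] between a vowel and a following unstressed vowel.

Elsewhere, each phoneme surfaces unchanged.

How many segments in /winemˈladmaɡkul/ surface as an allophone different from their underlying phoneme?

Segments that undergo a rule: /i/ → [iː] (rule 1); /e/ → [eː] (rule 1); /a/ → [aː] (rule 1); /a/ → [aː] (rule 1); /u/ → [uː] (rule 1).
All other segments surface unchanged.

5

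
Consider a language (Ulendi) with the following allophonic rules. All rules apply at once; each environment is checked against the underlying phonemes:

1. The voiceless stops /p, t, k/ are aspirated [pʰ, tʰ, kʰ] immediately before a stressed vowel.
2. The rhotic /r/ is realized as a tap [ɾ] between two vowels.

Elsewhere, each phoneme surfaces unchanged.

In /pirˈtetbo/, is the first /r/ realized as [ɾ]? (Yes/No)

No

/r/ — between /i/ and /t/; rule 2 does not apply here → [r].
The actual realization is [r], not [ɾ].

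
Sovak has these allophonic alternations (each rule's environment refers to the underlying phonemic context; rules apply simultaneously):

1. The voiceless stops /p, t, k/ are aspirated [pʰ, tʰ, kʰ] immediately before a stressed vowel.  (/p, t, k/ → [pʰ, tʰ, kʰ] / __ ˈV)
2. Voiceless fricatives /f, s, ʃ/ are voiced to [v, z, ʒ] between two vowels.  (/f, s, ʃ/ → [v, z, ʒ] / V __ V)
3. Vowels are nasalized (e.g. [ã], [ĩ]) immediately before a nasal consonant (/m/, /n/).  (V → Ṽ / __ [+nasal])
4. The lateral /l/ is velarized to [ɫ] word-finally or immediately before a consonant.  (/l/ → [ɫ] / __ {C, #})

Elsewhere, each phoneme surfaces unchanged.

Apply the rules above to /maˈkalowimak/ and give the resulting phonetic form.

[maˈkʰalowĩmak]

/m/ (word-initial) is unaffected → [m].
/a/ (between /m/ and /k/): rule 3 targets it, but not before a nasal consonant → unchanged [a].
/k/ meets the environment for rule 1 (immediately before a stressed vowel) → [kʰ].
/a/ (between /k/ and /l/) fails the environment for rule 3, so it stays [a].
/l/ (between /a/ and /o/) fails the environment for rule 4, so it stays [l].
/o/ (between /l/ and /w/) fails the environment for rule 3, so it stays [o].
/w/ — not in any rule's target class → [w].
/i/ (between /w/ and /m/) occurs before a nasal consonant → [ĩ] by rule 3.
/m/ — not in any rule's target class → [m].
/a/ (between /m/ and /k/) fails the environment for rule 3, so it stays [a].
/k/ (word-final) fails the environment for rule 1, so it stays [k].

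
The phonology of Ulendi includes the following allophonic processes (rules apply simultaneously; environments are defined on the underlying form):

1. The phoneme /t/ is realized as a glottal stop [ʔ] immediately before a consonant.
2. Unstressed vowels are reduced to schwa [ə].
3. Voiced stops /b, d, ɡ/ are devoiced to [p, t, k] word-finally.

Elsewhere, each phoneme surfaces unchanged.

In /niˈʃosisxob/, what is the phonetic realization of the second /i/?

[ə]

Rule 2 applies to /i/ (between /s/ and /s/: in an unstressed syllable) → [ə].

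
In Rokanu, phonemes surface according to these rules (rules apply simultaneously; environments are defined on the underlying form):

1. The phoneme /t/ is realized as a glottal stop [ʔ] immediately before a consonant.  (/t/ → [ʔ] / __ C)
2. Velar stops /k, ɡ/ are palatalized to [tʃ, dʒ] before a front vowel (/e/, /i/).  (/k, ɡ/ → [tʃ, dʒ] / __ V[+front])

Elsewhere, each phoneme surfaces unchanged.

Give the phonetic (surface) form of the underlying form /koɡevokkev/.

[kodʒevoktʃev]

/k/ (word-initial) is in the target of rule 2 but the environment (before a front vowel) is not met → [k].
/o/ stays [o].
Rule 2 applies to /ɡ/ (between /o/ and /e/: before a front vowel) → [dʒ].
/e/ (between /ɡ/ and /v/) is unaffected → [e].
/v/ stays [v].
/o/ (between /v/ and /k/) is unaffected → [o].
/k/ — between /o/ and /k/; rule 2 does not apply here → [k].
/k/ — between /k/ and /e/, before a front vowel — surfaces as [tʃ] (rule 2).
/e/ (between /k/ and /v/) is unaffected → [e].
/v/ (word-final): no rule targets it → [v].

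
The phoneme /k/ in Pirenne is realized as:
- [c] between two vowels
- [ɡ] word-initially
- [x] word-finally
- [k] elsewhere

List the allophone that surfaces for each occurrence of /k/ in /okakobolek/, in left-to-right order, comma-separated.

Occurrence 1 (position 2): between two vowels → [c].
Occurrence 2 (position 4): between two vowels → [c].
Occurrence 3 (position 10): word-finally → [x].

[c], [c], [x]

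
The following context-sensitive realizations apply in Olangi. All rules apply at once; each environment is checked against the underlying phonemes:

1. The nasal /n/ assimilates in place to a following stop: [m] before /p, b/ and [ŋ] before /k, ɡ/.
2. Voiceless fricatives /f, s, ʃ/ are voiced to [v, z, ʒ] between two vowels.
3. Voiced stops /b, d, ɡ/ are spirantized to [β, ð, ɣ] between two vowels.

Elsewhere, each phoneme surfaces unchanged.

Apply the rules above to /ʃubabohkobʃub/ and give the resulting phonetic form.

[ʃuβaβohkobʃub]

/ʃ/ (word-initial): rule 2 targets it, but not between two vowels → unchanged [ʃ].
/b/ meets the environment for rule 3 (between two vowels) → [β].
/b/ meets the environment for rule 3 (between two vowels) → [β].
/b/ (between /o/ and /ʃ/) fails the environment for rule 3, so it stays [b].
/ʃ/ (between /b/ and /u/) fails the environment for rule 2, so it stays [ʃ].
/b/ (word-final) is in the target of rule 3 but the environment (between two vowels) is not met → [b].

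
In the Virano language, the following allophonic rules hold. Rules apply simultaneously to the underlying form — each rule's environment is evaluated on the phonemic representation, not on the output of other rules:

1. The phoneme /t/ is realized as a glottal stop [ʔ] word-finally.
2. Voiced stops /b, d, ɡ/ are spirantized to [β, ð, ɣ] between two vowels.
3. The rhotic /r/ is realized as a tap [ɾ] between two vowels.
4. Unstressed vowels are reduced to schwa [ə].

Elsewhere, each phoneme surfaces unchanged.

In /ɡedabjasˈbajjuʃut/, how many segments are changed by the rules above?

Segments that undergo a rule: /e/ → [ə] (rule 4); /d/ → [ð] (rule 2); /a/ → [ə] (rule 4); /a/ → [ə] (rule 4); /u/ → [ə] (rule 4); /u/ → [ə] (rule 4); /t/ → [ʔ] (rule 1).
All other segments surface unchanged.

7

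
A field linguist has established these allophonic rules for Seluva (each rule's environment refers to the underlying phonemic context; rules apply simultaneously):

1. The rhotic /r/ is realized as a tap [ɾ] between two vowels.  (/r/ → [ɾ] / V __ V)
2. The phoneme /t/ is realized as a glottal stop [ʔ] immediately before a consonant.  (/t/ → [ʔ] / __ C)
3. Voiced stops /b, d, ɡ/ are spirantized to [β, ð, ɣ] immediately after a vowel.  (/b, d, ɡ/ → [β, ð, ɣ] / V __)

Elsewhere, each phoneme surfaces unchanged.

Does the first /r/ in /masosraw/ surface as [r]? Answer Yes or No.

/r/ (between /s/ and /a/): rule 1 targets it, but not between two vowels → unchanged [r].
The actual realization is [r], which matches [r].

Yes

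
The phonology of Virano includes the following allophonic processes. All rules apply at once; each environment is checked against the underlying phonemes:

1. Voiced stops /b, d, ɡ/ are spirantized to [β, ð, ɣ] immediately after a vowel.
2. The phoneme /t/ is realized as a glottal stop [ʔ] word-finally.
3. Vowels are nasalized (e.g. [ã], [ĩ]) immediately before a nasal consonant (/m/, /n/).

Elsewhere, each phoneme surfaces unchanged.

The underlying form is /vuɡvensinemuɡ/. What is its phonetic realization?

/v/ (word-initial) is unaffected → [v].
/u/ (between /v/ and /ɡ/) is in the target of rule 3 but the environment (before a nasal consonant) is not met → [u].
/ɡ/ — between /u/ and /v/, immediately after a vowel — surfaces as [ɣ] (rule 1).
/v/ — not in any rule's target class → [v].
Rule 3 applies to /e/ (between /v/ and /n/: before a nasal consonant) → [ẽ].
/n/ (between /e/ and /s/) is unaffected → [n].
/s/ (between /n/ and /i/) is unaffected → [s].
Rule 3 applies to /i/ (between /s/ and /n/: before a nasal consonant) → [ĩ].
/n/ stays [n].
/e/ (between /n/ and /m/): before a nasal consonant, so rule 3 applies → [ẽ].
/m/ stays [m].
/u/ (between /m/ and /ɡ/): rule 3 targets it, but not before a nasal consonant → unchanged [u].
/ɡ/ meets the environment for rule 1 (immediately after a vowel) → [ɣ].

[vuɣvẽnsĩnẽmuɣ]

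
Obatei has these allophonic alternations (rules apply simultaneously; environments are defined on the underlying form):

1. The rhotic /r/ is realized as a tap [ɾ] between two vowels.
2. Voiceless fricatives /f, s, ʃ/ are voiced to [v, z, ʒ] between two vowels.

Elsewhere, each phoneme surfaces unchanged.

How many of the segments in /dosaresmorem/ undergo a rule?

Segments that undergo a rule: /s/ → [z] (rule 2); /r/ → [ɾ] (rule 1); /r/ → [ɾ] (rule 1).
All other segments surface unchanged.

3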